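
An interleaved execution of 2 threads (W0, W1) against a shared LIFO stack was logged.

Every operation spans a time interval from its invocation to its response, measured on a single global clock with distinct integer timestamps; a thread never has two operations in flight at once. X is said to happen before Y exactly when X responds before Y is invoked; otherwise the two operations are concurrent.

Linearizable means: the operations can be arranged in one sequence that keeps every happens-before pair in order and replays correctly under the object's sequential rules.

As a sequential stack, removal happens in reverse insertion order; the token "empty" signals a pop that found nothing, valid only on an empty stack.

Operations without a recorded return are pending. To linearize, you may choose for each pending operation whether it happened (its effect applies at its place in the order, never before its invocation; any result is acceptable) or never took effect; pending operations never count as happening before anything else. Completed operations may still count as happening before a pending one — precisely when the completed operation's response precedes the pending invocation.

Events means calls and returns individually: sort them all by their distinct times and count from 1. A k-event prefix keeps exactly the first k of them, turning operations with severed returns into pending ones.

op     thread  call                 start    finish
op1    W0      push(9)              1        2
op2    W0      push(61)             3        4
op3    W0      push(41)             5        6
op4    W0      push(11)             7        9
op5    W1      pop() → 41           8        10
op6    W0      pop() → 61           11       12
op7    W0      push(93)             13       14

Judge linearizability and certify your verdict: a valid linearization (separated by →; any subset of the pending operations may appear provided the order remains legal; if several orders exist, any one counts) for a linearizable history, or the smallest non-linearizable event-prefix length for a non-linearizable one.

already the first 12 events (up to op6's response at time 12) admit no linearization; the first 11 still do
6 completed operations, 2 real-time-consistent orders — every LIFO stack replay fails
one such order, op1, op2, op3, op4, op5, op6, breaks at step 5 where op5 pop() → 41 is illegal
one such order, op1, op2, op3, op5, op4, op6, breaks at step 6 where op6 pop() → 61 is illegal

not linearizable — minimal violating prefix: 12 events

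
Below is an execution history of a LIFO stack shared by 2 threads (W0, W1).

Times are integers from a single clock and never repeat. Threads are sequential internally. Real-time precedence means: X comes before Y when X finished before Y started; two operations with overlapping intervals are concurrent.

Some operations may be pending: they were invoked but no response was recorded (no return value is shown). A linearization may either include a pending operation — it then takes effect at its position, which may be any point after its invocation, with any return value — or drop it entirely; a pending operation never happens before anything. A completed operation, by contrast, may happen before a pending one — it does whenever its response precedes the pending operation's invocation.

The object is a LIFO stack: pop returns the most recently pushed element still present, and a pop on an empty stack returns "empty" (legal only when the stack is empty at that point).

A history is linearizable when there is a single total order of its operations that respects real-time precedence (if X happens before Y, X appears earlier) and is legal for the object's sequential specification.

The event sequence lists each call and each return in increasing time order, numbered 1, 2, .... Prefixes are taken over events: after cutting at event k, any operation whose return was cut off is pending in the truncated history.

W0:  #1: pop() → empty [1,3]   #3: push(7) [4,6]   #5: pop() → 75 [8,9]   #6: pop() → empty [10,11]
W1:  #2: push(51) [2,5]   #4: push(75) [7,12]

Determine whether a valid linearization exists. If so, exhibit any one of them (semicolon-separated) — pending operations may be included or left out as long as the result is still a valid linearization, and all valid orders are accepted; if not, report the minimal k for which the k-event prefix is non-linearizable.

not linearizable — minimal violating prefix: 11 events

already the first 11 events (up to #6's response at time 11) admit no linearization; the first 10 still do
5 completed operations, 3 real-time-consistent orders — every LIFO stack replay fails
no escape via the 1 pending operation (#4): every completion choice fails
for example #1, #2, #3, #5, #6 (pending dropped) fails at step 4: #5 pop() → 75 is not legal there
for example #1, #3, #2, #5, #6 (pending dropped) fails at step 4: #5 pop() → 75 is not legal there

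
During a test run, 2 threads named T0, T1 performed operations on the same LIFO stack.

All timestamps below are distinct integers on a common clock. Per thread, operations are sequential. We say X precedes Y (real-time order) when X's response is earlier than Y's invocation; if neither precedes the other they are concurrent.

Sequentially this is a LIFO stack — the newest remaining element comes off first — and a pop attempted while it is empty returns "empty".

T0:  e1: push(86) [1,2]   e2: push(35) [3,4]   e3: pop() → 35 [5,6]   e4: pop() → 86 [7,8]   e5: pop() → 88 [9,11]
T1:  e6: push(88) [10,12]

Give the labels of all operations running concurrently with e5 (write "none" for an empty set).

overlap test against e5 [9,11]: concurrent iff the interval meets 9..11
e1 [1,2]: before
e2 [3,4]: before
e3 [5,6]: before
e4 [7,8]: before
e6 [10,12]: concurrent

e6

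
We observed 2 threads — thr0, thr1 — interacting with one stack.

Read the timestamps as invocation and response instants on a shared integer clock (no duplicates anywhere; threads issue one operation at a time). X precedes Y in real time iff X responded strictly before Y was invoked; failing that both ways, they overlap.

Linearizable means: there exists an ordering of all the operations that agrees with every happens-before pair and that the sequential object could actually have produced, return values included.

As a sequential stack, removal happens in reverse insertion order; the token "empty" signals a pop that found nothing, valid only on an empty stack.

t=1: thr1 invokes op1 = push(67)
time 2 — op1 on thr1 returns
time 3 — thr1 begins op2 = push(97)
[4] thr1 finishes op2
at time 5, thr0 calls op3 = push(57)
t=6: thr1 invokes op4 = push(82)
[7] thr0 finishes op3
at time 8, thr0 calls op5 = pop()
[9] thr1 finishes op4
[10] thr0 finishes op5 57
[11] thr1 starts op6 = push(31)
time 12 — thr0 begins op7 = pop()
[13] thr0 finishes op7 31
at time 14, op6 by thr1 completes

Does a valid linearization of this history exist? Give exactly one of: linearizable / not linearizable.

linearizable

one valid linearization: op1, op2, op3, op5, op4, op6, op7
step 1: op1 push(67) — stack <67>
step 2: op2 push(97) — stack <67,97>
step 3: op3 push(57) — stack <67,97,57>
step 4: op5 pop() → 57 — stack <67,97>
step 5: op4 push(82) — stack <67,97,82>
step 6: op6 push(31) — stack <67,97,82,31>
step 7: op7 pop() → 31 — stack <67,97,82>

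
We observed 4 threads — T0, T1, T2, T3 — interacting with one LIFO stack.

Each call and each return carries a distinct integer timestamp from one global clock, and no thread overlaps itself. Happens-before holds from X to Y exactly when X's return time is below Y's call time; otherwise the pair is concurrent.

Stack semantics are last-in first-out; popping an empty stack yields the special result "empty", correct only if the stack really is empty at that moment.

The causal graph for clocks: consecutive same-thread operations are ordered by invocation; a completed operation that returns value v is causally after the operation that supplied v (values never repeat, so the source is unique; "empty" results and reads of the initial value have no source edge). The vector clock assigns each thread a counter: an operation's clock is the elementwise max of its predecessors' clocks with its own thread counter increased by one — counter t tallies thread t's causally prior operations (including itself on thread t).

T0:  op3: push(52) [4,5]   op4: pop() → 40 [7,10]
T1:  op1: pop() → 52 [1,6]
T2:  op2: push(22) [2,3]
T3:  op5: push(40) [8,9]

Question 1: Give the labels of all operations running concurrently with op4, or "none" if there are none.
op5

overlap test against op4 [7,10]: concurrent iff the interval meets 7..10
op1 [1,6]: before
op2 [2,3]: before
op3 [4,5]: before
op5 [8,9]: concurrent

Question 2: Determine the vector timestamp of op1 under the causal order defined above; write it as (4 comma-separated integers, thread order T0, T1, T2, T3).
(1, 1, 0, 0)

op5, invoked 8, has no incoming edges; only T3's bump applies → (0, 0, 0, 1)
op2, invoked 2, has no incoming edges; only T2's bump applies → (0, 0, 1, 0)
op3, invoked 4, has no incoming edges; only T0's bump applies → (1, 0, 0, 0)
from VC(op3)=(1, 0, 0, 0), op1 (invoked 1) maxes components and bumps T1 → (1, 1, 0, 0)
from VC(op3)=(1, 0, 0, 0), VC(op5)=(0, 0, 0, 1), op4 (invoked 7) maxes components and bumps T0 → (2, 0, 0, 1)
target: VC(op1) = (1, 1, 0, 0)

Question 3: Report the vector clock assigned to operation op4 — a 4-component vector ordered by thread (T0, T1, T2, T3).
(2, 0, 0, 1)

invoked at 8, op5 has no predecessors; its own T3 bump gives (0, 0, 0, 1)
invoked at 2, op2 has no predecessors; its own T2 bump gives (0, 0, 1, 0)
invoked at 4, op3 has no predecessors; its own T0 bump gives (1, 0, 0, 0)
VC(op1, invoked at 1): max of VC(op3)=(1, 0, 0, 0), then +1 on thread T1 → (1, 1, 0, 0)
VC(op4, invoked at 7): max of VC(op3)=(1, 0, 0, 0), VC(op5)=(0, 0, 0, 1), then +1 on thread T0 → (2, 0, 0, 1)
target: VC(op4) = (2, 0, 0, 1)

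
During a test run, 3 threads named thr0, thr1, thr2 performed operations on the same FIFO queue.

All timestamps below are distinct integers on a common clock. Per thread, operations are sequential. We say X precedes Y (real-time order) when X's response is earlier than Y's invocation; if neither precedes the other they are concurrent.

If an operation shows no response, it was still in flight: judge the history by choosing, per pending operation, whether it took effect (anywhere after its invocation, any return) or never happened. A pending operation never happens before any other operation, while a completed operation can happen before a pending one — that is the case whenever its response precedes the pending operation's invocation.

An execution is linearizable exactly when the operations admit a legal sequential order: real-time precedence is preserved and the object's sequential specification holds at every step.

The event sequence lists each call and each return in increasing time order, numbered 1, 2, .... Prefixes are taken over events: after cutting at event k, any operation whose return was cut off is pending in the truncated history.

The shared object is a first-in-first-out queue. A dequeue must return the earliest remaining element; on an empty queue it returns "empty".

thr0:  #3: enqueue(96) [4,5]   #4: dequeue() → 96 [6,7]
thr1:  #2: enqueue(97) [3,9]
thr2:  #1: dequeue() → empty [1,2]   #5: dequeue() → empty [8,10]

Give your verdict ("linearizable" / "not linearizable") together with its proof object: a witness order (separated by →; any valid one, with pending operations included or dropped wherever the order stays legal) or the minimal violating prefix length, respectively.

after step 1 (#1 dequeue() → empty): queue <>
after step 2 (#3 enqueue(96)): queue <96>
after step 3 (#4 dequeue() → 96): queue <>
after step 4 (#5 dequeue() → empty): queue <>
after step 5 (#2 enqueue(97)): queue <97>

linearizable — witness: #1 → #3 → #4 → #5 → #2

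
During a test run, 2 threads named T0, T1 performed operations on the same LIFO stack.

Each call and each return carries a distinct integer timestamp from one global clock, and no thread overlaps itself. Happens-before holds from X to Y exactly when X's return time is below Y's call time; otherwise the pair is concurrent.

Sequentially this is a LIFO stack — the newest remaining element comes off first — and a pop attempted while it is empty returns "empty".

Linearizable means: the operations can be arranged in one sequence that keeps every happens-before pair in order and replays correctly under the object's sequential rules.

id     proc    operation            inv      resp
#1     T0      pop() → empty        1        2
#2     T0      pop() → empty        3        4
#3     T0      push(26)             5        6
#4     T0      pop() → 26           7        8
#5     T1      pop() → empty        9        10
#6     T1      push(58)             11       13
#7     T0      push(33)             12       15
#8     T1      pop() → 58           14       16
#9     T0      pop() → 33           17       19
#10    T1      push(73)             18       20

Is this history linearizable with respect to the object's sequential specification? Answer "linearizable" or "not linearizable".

a witness: #1, #2, #3, #4, #5, #6, #8, #7, #9, #10
1. #1 pop() → empty, leaving stack <>
2. #2 pop() → empty, leaving stack <>
3. #3 push(26), leaving stack <26>
4. #4 pop() → 26, leaving stack <>
5. #5 pop() → empty, leaving stack <>
6. #6 push(58), leaving stack <58>
7. #8 pop() → 58, leaving stack <>
8. #7 push(33), leaving stack <33>
9. #9 pop() → 33, leaving stack <>
10. #10 push(73), leaving stack <73>

linearizable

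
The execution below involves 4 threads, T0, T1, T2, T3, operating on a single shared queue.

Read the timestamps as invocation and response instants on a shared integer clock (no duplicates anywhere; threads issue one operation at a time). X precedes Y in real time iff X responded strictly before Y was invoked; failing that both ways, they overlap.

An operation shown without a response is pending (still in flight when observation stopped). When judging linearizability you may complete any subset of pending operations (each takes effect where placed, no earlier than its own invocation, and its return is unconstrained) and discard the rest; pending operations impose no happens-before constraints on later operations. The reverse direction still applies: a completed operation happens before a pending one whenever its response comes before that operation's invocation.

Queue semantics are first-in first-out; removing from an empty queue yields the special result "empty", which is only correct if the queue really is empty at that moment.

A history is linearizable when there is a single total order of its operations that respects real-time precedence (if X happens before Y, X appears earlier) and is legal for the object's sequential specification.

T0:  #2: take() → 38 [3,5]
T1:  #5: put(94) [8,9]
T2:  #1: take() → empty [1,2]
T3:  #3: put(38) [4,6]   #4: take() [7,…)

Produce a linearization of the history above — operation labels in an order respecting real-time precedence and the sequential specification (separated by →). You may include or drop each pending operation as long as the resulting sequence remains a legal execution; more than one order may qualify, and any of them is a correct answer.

#1 → #3 → #2 → #4 → #5

step 1: #1 take() → empty — queue <>
step 2: #3 put(38) — queue <38>
step 3: #2 take() → 38 — queue <>
step 4: #4 take() (pending, included) — queue <>
step 5: #5 put(94) — queue <94>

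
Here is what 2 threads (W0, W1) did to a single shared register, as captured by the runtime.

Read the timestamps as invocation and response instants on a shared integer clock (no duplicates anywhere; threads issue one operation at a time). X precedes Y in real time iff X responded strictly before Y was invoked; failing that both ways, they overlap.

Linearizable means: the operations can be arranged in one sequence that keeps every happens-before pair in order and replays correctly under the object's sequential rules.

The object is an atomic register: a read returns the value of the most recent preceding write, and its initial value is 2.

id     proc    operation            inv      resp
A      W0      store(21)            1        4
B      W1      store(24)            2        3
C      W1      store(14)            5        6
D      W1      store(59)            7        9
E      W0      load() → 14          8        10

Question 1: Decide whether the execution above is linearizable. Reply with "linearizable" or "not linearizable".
linearizable

one valid linearization: A, B, C, E, D
step 1: A store(21) — value 21
step 2: B store(24) — value 24
step 3: C store(14) — value 14
step 4: E load() → 14 — value 14
step 5: D store(59) — value 59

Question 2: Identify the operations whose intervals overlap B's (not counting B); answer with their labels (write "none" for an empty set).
A

concurrent with B ([2,3]): every op whose interval crosses 2..3
A [1,4]: concurrent
C [5,6]: after
D [7,9]: after
E [8,10]: after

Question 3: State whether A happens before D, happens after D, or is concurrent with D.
before

A spans [1,4], D spans [7,9]
resp(A)=4 < inv(D)=7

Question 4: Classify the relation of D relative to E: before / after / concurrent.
concurrent

D spans [7,9], E spans [8,10]
the intervals overlap in both directions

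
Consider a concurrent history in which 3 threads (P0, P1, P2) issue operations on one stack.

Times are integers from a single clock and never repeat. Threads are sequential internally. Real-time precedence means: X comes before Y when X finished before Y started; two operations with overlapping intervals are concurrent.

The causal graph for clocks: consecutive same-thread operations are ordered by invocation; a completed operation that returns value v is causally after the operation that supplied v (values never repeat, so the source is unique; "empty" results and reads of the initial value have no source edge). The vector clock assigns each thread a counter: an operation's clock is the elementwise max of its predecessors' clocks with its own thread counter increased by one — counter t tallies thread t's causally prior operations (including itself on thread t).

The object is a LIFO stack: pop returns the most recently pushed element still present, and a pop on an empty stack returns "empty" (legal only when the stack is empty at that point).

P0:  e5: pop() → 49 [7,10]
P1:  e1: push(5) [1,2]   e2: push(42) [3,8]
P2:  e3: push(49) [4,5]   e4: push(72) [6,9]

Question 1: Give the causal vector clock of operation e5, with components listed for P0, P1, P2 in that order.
Answer: (1, 0, 1)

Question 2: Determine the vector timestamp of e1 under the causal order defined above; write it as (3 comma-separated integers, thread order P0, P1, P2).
Answer: (0, 1, 0)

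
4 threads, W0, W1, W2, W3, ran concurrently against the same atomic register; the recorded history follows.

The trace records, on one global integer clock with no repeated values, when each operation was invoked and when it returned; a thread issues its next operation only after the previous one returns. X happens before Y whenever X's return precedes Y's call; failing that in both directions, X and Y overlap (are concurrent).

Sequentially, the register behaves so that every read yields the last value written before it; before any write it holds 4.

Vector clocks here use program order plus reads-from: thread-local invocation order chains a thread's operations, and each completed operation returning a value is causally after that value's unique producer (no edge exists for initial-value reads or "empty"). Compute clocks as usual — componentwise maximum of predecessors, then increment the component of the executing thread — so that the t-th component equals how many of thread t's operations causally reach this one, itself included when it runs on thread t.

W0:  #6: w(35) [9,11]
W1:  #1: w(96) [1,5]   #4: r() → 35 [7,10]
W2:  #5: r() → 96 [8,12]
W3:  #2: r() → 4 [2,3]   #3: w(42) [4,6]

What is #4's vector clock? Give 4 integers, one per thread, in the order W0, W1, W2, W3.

no predecessors for #2 (invoked 2): W3 increments from zero → (0, 0, 0, 1)
no predecessors for #1 (invoked 1): W1 increments from zero → (0, 1, 0, 0)
no predecessors for #6 (invoked 9): W0 increments from zero → (1, 0, 0, 0)
#3, invoked 4, takes VC(#2)=(0, 0, 0, 1) under max, adds 1 for W3 → (0, 0, 0, 2)
#5, invoked 8, takes VC(#1)=(0, 1, 0, 0) under max, adds 1 for W2 → (0, 1, 1, 0)
#4, invoked 7, takes VC(#1)=(0, 1, 0, 0), VC(#6)=(1, 0, 0, 0) under max, adds 1 for W1 → (1, 2, 0, 0)
target: VC(#4) = (1, 2, 0, 0)

(1, 2, 0, 0)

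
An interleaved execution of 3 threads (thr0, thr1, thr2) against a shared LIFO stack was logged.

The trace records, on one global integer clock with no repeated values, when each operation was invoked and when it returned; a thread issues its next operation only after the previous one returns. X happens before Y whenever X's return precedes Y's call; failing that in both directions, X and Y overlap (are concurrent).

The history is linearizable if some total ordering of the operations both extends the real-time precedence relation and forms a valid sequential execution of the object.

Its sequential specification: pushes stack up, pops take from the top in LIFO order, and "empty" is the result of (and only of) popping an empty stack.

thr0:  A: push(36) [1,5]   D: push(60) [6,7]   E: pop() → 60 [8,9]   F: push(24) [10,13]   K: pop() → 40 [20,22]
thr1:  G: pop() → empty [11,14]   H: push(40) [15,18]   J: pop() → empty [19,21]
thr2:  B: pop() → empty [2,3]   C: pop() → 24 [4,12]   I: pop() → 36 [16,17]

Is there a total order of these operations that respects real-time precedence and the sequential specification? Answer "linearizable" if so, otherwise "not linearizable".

not linearizable

the violation lands at event 14, G's response at time 14: events 1..13 linearize, events 1..14 do not
real-time-consistent orders of the 7 completed operations: 22 — all fail the LIFO stack replay
one such order, A, B, C, D, E, F, G, breaks at step 2 where B pop() → empty is illegal
one such order, A, B, C, D, E, G, F, breaks at step 2 where B pop() → empty is illegal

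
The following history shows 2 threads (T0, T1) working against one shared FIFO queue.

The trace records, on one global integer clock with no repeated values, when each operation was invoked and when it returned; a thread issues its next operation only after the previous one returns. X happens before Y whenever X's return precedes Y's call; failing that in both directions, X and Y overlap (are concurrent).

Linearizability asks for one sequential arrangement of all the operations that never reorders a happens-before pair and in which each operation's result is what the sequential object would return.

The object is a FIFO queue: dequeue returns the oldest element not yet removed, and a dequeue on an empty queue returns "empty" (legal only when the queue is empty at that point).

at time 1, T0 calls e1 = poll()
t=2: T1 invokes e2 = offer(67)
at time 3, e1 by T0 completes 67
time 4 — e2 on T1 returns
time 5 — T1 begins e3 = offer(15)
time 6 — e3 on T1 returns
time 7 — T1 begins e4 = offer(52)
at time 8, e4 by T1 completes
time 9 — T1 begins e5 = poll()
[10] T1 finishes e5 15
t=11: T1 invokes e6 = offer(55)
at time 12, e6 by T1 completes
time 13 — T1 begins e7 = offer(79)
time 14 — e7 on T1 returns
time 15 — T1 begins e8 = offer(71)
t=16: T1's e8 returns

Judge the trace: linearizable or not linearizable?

linearizable

one valid linearization: e2, e1, e3, e4, e5, e6, e7, e8
after step 1 (e2 offer(67)): queue <67>
after step 2 (e1 poll() → 67): queue <>
after step 3 (e3 offer(15)): queue <15>
after step 4 (e4 offer(52)): queue <15,52>
after step 5 (e5 poll() → 15): queue <52>
after step 6 (e6 offer(55)): queue <52,55>
after step 7 (e7 offer(79)): queue <52,55,79>
after step 8 (e8 offer(71)): queue <52,55,79,71>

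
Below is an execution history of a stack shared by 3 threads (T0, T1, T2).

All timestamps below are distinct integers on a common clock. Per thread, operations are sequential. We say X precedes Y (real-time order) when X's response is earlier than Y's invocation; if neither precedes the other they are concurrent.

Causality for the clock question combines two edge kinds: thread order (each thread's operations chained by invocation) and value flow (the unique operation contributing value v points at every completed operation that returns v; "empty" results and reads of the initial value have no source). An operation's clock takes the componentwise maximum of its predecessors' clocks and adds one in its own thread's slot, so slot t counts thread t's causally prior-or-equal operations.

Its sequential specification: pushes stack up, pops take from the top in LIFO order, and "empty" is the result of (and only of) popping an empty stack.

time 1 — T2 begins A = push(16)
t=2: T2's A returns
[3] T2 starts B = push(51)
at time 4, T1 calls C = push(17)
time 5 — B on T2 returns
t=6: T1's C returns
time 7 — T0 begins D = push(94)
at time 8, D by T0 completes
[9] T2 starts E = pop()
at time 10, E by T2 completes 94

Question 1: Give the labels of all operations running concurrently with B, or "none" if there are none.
B spans [3,5]; an op avoiding the whole window 3..5 is ordered, any other is concurrent
A [1,2]: before
C [4,6]: concurrent
D [7,8]: after
E [9,10]: after

C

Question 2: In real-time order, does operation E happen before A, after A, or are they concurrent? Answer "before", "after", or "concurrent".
E spans [9,10], A spans [1,2]
resp(A)=2 < inv(E)=9

after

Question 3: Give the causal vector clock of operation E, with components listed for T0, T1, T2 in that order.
no predecessors for A (invoked 1): T2 increments from zero → (0, 0, 1)
no predecessors for C (invoked 4): T1 increments from zero → (0, 1, 0)
no predecessors for D (invoked 7): T0 increments from zero → (1, 0, 0)
from VC(A)=(0, 0, 1), B (invoked 3) maxes components and bumps T2 → (0, 0, 2)
from VC(B)=(0, 0, 2), VC(D)=(1, 0, 0), E (invoked 9) maxes components and bumps T2 → (1, 0, 3)
target: VC(E) = (1, 0, 3)

(1, 0, 3)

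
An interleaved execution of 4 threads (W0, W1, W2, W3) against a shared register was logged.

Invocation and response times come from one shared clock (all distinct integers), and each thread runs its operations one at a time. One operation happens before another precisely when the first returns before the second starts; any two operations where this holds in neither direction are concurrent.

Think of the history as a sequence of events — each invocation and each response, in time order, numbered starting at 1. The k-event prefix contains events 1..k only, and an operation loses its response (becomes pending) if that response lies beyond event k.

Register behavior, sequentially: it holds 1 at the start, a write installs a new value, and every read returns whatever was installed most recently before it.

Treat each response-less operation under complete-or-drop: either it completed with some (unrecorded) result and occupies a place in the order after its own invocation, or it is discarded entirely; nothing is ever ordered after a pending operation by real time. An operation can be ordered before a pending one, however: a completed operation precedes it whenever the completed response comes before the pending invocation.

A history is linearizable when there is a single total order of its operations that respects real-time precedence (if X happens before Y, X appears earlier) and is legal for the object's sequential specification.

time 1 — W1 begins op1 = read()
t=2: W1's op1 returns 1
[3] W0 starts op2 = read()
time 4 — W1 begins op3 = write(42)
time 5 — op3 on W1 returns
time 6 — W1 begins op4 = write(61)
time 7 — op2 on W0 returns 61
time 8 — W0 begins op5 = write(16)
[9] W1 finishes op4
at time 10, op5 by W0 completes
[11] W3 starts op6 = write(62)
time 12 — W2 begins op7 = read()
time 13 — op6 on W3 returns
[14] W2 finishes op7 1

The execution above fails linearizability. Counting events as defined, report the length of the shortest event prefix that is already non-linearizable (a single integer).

14

events 1..13 are linearizable; a witness order is op1, op3, op4, op2, op5, op6:
after step 1 (op1 read() → 1): value 1
after step 2 (op3 write(42)): value 42
after step 3 (op4 write(61)): value 61
after step 4 (op2 read() → 61): value 61
after step 5 (op5 write(16)): value 16
after step 6 (op6 write(62)): value 62
once event 14 joins (op7's response, time 14), exhaustive search finds no witness
for example op1, op2, op3, op4, op5, op6, op7 fails at step 2: op2 read() → 61 is not legal there
for example op1, op2, op3, op4, op5, op7, op6 fails at step 2: op2 read() → 61 is not legal there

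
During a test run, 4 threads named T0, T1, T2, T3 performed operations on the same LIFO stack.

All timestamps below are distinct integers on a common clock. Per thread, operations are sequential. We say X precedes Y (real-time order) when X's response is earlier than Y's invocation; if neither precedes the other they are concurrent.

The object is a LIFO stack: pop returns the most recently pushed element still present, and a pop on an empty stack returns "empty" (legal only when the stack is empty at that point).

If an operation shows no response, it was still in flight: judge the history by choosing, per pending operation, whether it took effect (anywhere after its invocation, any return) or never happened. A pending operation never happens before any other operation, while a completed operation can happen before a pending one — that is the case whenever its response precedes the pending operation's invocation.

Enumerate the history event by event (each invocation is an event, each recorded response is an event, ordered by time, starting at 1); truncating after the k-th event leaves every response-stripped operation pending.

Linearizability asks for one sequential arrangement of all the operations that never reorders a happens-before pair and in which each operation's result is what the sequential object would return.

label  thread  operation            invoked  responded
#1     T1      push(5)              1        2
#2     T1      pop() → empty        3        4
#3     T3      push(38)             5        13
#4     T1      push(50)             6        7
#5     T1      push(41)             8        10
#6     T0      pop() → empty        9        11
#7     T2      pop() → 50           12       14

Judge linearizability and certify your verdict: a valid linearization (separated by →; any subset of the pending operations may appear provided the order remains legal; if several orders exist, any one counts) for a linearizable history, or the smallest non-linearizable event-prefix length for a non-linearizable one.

not linearizable — minimal violating prefix: 4 events

prefix check: 1..3 passes, 1..4 fails once #2's time-4 response joins
the completed operations (2 total) allow one real-time order; the LIFO stack replay rejects it
sample order #1, #2 stalls at step 2 — #2 pop() → empty has no legal effect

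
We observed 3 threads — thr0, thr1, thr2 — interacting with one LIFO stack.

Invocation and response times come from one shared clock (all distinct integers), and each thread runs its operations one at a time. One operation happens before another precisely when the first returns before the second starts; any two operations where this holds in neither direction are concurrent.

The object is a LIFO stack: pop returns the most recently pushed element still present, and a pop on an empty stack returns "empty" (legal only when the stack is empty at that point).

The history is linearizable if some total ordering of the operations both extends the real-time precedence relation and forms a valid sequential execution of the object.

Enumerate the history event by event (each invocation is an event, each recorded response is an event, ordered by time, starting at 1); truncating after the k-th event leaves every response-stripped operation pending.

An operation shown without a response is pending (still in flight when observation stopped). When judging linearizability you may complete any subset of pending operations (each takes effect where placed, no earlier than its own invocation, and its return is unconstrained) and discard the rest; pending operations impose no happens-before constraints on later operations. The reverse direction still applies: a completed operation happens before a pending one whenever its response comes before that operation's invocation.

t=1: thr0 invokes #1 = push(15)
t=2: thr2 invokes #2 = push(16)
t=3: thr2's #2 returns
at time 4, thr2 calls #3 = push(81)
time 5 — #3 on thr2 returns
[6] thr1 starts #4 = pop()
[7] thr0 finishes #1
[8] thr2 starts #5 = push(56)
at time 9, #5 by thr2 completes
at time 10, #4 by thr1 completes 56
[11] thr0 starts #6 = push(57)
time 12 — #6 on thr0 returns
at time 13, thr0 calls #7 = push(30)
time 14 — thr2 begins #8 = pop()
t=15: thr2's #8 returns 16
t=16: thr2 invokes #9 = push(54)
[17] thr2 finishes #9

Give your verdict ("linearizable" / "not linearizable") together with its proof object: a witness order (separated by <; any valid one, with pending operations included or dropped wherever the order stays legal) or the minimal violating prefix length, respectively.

events 1..14 are fine; event 15 — the response of #8 at time 15 — makes the prefix non-linearizable
real-time-consistent orders of the 7 completed operations: 7 — all fail the LIFO stack replay
every completion of the 1 pending operation (#7) was checked; none linearizes
e.g. #1, #2, #3, #4, #5, #6, #8 (pending dropped): illegal at step 4, since #4 pop() → 56 cannot apply there
e.g. #1, #2, #3, #5, #4, #6, #8 (pending dropped): illegal at step 7, since #8 pop() → 16 cannot apply there

not linearizable — minimal violating prefix: 15 events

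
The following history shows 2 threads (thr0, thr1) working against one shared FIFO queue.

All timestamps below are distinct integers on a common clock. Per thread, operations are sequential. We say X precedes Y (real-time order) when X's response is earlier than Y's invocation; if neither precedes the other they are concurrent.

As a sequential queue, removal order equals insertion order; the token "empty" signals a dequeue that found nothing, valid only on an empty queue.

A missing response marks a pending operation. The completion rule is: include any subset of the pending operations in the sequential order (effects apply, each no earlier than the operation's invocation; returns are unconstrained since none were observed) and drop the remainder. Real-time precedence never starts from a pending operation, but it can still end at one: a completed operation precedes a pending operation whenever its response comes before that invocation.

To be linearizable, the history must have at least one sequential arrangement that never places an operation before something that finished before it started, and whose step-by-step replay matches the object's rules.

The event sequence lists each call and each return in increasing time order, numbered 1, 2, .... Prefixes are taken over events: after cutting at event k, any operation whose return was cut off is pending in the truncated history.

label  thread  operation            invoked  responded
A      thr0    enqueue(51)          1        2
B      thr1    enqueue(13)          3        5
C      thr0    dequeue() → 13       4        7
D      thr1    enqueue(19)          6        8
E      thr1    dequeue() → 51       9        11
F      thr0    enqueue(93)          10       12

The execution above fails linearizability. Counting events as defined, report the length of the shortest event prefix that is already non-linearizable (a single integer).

7

one valid order for events 1..6 is A, B:
after step 1 (A enqueue(51)): queue <51>
after step 2 (B enqueue(13)): queue <51,13>
include event 7 — C responding at 7 — and every candidate order breaks
include/drop combinations of the 1 pending operation (D) were all tried; none helps
one such order, A, B, C (pending dropped), breaks at step 3 where C dequeue() → 13 is illegal
one such order, A, C, B (pending dropped), breaks at step 2 where C dequeue() → 13 is illegal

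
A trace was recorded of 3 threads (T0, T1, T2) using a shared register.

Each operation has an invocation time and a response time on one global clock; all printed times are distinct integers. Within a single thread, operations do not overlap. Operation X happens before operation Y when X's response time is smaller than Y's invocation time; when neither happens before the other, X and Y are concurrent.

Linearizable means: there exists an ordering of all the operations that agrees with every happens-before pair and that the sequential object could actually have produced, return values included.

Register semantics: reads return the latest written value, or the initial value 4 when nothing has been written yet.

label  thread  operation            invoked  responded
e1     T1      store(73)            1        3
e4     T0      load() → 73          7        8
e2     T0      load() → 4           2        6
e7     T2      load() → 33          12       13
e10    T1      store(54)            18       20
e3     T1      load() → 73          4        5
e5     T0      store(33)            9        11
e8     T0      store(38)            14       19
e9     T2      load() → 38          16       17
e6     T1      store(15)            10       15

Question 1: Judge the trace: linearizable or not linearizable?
linearizable

one valid linearization: e2, e1, e3, e4, e5, e7, e6, e8, e9, e10
step 1: e2 load() → 4 — value 4
step 2: e1 store(73) — value 73
step 3: e3 load() → 73 — value 73
step 4: e4 load() → 73 — value 73
step 5: e5 store(33) — value 33
step 6: e7 load() → 33 — value 33
step 7: e6 store(15) — value 15
step 8: e8 store(38) — value 38
step 9: e9 load() → 38 — value 38
step 10: e10 store(54) — value 54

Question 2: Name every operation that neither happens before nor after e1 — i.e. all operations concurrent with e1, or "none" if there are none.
e2

concurrent with e1 ([1,3]): every op whose interval crosses 1..3
e2 [2,6]: concurrent
e3 [4,5]: after
e4 [7,8]: after
e5 [9,11]: after
e6 [10,15]: after
e7 [12,13]: after
e8 [14,19]: after
e9 [16,17]: after
e10 [18,20]: after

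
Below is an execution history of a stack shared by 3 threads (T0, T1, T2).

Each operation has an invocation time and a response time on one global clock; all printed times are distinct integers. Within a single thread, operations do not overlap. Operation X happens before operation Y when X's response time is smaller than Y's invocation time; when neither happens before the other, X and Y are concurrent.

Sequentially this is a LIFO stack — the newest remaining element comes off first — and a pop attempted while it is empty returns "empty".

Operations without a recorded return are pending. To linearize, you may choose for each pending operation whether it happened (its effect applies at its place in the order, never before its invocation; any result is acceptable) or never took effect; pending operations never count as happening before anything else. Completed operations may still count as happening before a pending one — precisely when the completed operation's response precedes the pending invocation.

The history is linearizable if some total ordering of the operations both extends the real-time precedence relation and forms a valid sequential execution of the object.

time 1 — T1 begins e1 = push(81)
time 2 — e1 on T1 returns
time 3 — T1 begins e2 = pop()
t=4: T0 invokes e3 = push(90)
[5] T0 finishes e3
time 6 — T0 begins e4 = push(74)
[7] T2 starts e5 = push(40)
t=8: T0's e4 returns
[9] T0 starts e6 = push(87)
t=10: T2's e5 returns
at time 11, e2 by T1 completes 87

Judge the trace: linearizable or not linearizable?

a witness: e1, e3, e4, e5, e6, e2
step 1: e1 push(81) — stack <81>
step 2: e3 push(90) — stack <81,90>
step 3: e4 push(74) — stack <81,90,74>
step 4: e5 push(40) — stack <81,90,74,40>
step 5: e6 push(87) (pending, included) — stack <81,90,74,40,87>
step 6: e2 pop() → 87 — stack <81,90,74,40>

linearizable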